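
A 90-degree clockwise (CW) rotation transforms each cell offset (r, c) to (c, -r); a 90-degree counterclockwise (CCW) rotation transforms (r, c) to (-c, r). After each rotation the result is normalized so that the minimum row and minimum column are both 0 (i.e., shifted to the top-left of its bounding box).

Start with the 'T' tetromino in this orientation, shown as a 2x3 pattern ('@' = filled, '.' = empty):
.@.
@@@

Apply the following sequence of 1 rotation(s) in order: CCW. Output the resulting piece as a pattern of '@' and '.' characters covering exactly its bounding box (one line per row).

Start:
.@.
@@@
After rotation 1 (CCW):
.@
@@
.@

Answer: .@
@@
.@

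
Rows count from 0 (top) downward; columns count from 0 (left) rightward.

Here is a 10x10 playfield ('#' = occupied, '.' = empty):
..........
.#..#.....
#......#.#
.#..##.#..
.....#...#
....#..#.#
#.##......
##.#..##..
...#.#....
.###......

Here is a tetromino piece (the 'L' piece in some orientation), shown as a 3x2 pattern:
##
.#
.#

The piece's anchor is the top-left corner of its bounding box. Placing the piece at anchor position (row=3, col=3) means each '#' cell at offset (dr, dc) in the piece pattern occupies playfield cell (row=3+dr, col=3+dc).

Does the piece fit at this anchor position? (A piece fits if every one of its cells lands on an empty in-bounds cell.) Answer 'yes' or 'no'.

Answer: no

Derivation:
Check each piece cell at anchor (3, 3):
  offset (0,0) -> (3,3): empty -> OK
  offset (0,1) -> (3,4): occupied ('#') -> FAIL
  offset (1,1) -> (4,4): empty -> OK
  offset (2,1) -> (5,4): occupied ('#') -> FAIL
All cells valid: no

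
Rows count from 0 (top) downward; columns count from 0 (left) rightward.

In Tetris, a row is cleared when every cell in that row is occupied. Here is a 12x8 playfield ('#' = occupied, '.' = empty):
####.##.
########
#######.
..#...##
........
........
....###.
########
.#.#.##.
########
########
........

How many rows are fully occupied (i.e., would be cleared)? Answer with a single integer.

Check each row:
  row 0: 2 empty cells -> not full
  row 1: 0 empty cells -> FULL (clear)
  row 2: 1 empty cell -> not full
  row 3: 5 empty cells -> not full
  row 4: 8 empty cells -> not full
  row 5: 8 empty cells -> not full
  row 6: 5 empty cells -> not full
  row 7: 0 empty cells -> FULL (clear)
  row 8: 4 empty cells -> not full
  row 9: 0 empty cells -> FULL (clear)
  row 10: 0 empty cells -> FULL (clear)
  row 11: 8 empty cells -> not full
Total rows cleared: 4

Answer: 4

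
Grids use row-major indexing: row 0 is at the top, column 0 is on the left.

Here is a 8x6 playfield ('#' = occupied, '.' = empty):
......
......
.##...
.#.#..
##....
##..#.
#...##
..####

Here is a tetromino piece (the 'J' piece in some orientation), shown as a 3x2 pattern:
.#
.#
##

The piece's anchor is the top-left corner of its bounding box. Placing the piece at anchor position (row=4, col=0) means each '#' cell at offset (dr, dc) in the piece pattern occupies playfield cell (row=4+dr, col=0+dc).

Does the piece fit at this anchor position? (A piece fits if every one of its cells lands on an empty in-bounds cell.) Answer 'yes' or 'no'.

Answer: no

Derivation:
Check each piece cell at anchor (4, 0):
  offset (0,1) -> (4,1): occupied ('#') -> FAIL
  offset (1,1) -> (5,1): occupied ('#') -> FAIL
  offset (2,0) -> (6,0): occupied ('#') -> FAIL
  offset (2,1) -> (6,1): empty -> OK
All cells valid: no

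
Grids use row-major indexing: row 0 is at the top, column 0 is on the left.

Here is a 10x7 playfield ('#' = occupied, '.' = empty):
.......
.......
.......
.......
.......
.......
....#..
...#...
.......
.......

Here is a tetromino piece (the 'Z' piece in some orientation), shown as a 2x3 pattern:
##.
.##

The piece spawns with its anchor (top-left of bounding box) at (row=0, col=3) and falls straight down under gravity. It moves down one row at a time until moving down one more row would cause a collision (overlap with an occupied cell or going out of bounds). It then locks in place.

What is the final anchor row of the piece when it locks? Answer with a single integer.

Spawn at (row=0, col=3). Try each row:
  row 0: fits
  row 1: fits
  row 2: fits
  row 3: fits
  row 4: fits
  row 5: blocked -> lock at row 4

Answer: 4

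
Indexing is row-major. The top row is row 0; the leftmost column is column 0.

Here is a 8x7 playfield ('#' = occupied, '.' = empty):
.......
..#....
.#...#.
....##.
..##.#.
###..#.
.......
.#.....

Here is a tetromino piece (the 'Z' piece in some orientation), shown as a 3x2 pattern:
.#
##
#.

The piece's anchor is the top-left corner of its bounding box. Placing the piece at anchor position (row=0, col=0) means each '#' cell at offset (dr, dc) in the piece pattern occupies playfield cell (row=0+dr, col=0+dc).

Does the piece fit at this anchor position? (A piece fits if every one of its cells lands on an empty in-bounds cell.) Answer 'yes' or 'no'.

Check each piece cell at anchor (0, 0):
  offset (0,1) -> (0,1): empty -> OK
  offset (1,0) -> (1,0): empty -> OK
  offset (1,1) -> (1,1): empty -> OK
  offset (2,0) -> (2,0): empty -> OK
All cells valid: yes

Answer: yes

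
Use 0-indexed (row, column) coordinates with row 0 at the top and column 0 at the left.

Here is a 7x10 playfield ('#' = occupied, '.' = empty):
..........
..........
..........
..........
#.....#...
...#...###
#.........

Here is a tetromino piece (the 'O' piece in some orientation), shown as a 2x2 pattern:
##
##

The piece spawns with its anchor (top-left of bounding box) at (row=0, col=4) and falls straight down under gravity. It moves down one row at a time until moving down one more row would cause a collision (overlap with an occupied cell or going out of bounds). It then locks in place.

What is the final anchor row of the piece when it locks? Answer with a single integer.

Spawn at (row=0, col=4). Try each row:
  row 0: fits
  row 1: fits
  row 2: fits
  row 3: fits
  row 4: fits
  row 5: fits
  row 6: blocked -> lock at row 5

Answer: 5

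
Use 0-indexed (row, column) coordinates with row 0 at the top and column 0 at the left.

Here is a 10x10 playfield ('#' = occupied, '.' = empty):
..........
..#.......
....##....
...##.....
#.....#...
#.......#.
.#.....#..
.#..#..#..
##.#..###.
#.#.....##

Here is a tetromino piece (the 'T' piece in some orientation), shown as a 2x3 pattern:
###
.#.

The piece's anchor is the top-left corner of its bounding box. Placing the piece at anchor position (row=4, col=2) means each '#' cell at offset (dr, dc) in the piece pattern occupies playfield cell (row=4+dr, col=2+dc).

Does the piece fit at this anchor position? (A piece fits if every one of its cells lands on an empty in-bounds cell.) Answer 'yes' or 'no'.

Check each piece cell at anchor (4, 2):
  offset (0,0) -> (4,2): empty -> OK
  offset (0,1) -> (4,3): empty -> OK
  offset (0,2) -> (4,4): empty -> OK
  offset (1,1) -> (5,3): empty -> OK
All cells valid: yes

Answer: yes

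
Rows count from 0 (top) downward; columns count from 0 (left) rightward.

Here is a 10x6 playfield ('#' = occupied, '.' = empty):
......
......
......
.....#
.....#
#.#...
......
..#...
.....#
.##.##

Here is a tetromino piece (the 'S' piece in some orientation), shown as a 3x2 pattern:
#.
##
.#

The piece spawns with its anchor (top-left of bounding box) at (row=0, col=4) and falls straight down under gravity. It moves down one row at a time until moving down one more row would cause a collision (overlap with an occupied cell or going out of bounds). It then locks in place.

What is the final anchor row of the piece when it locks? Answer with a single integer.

Answer: 0

Derivation:
Spawn at (row=0, col=4). Try each row:
  row 0: fits
  row 1: blocked -> lock at row 0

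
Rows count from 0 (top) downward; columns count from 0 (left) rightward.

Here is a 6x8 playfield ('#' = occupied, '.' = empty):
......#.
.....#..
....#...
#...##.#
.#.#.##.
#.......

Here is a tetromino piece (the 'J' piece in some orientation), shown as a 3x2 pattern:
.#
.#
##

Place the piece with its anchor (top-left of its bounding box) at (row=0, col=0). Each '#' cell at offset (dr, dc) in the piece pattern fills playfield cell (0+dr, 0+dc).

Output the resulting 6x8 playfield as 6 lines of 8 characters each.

Answer: .#....#.
.#...#..
##..#...
#...##.#
.#.#.##.
#.......

Derivation:
Fill (0+0,0+1) = (0,1)
Fill (0+1,0+1) = (1,1)
Fill (0+2,0+0) = (2,0)
Fill (0+2,0+1) = (2,1)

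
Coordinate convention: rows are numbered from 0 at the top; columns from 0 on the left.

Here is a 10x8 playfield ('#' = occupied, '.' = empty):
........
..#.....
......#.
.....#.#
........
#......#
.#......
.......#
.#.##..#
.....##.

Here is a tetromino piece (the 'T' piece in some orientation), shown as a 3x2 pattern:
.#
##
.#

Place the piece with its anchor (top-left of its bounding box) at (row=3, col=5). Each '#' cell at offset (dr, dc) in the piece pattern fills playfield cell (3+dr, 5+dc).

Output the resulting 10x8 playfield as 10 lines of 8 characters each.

Fill (3+0,5+1) = (3,6)
Fill (3+1,5+0) = (4,5)
Fill (3+1,5+1) = (4,6)
Fill (3+2,5+1) = (5,6)

Answer: ........
..#.....
......#.
.....###
.....##.
#.....##
.#......
.......#
.#.##..#
.....##.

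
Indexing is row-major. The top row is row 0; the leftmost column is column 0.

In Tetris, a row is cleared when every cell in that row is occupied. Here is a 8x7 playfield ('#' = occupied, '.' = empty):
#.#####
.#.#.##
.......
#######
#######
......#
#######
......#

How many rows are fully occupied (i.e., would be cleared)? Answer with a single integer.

Answer: 3

Derivation:
Check each row:
  row 0: 1 empty cell -> not full
  row 1: 3 empty cells -> not full
  row 2: 7 empty cells -> not full
  row 3: 0 empty cells -> FULL (clear)
  row 4: 0 empty cells -> FULL (clear)
  row 5: 6 empty cells -> not full
  row 6: 0 empty cells -> FULL (clear)
  row 7: 6 empty cells -> not full
Total rows cleared: 3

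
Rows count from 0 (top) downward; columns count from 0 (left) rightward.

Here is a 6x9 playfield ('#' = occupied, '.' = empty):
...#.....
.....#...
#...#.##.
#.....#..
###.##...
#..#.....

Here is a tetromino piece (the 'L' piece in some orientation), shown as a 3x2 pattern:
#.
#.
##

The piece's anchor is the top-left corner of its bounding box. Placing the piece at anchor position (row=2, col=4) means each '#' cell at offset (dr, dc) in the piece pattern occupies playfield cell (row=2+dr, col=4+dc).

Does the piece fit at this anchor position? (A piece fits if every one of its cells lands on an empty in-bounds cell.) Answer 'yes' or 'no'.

Check each piece cell at anchor (2, 4):
  offset (0,0) -> (2,4): occupied ('#') -> FAIL
  offset (1,0) -> (3,4): empty -> OK
  offset (2,0) -> (4,4): occupied ('#') -> FAIL
  offset (2,1) -> (4,5): occupied ('#') -> FAIL
All cells valid: no

Answer: no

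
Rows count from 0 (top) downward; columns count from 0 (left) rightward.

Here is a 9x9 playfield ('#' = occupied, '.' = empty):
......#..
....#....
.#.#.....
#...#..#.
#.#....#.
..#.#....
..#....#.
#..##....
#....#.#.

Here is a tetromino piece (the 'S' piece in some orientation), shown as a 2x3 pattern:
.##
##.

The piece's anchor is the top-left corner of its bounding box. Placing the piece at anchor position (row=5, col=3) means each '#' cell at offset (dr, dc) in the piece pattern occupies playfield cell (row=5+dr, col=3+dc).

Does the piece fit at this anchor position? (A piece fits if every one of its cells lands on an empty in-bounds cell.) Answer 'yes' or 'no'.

Answer: no

Derivation:
Check each piece cell at anchor (5, 3):
  offset (0,1) -> (5,4): occupied ('#') -> FAIL
  offset (0,2) -> (5,5): empty -> OK
  offset (1,0) -> (6,3): empty -> OK
  offset (1,1) -> (6,4): empty -> OK
All cells valid: no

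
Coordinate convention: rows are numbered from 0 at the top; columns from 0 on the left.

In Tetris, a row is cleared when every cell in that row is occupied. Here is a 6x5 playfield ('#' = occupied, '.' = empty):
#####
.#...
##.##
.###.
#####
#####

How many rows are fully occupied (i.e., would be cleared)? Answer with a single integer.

Answer: 3

Derivation:
Check each row:
  row 0: 0 empty cells -> FULL (clear)
  row 1: 4 empty cells -> not full
  row 2: 1 empty cell -> not full
  row 3: 2 empty cells -> not full
  row 4: 0 empty cells -> FULL (clear)
  row 5: 0 empty cells -> FULL (clear)
Total rows cleared: 3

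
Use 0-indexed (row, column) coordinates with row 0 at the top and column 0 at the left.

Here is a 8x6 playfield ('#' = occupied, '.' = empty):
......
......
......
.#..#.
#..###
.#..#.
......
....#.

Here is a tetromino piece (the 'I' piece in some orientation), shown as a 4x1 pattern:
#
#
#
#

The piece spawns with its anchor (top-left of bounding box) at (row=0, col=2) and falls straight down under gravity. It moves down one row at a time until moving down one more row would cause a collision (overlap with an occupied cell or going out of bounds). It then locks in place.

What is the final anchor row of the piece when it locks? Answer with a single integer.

Spawn at (row=0, col=2). Try each row:
  row 0: fits
  row 1: fits
  row 2: fits
  row 3: fits
  row 4: fits
  row 5: blocked -> lock at row 4

Answer: 4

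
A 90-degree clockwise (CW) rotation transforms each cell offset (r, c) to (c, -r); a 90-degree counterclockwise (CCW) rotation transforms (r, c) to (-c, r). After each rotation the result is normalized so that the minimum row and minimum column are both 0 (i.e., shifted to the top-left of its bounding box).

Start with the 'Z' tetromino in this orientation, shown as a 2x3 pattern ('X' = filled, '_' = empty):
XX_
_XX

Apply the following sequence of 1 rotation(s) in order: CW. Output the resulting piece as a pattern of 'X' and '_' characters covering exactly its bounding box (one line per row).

Answer: _X
XX
X_

Derivation:
Start:
XX_
_XX
After rotation 1 (CW):
_X
XX
X_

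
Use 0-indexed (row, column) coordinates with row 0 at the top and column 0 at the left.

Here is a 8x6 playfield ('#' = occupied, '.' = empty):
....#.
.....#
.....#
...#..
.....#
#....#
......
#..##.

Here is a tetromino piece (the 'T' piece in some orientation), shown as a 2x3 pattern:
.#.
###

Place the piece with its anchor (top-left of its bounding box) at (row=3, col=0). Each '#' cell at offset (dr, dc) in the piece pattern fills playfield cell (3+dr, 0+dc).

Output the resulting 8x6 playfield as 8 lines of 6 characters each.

Fill (3+0,0+1) = (3,1)
Fill (3+1,0+0) = (4,0)
Fill (3+1,0+1) = (4,1)
Fill (3+1,0+2) = (4,2)

Answer: ....#.
.....#
.....#
.#.#..
###..#
#....#
......
#..##.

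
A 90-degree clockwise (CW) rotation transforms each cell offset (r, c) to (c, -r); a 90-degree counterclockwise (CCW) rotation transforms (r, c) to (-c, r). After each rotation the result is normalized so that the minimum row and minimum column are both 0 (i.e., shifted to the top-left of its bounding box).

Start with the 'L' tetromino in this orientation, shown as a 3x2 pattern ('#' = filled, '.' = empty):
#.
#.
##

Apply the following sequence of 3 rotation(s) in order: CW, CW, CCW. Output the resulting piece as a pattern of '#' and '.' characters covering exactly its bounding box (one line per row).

Answer: ###
#..

Derivation:
Start:
#.
#.
##
After rotation 1 (CW):
###
#..
After rotation 2 (CW):
##
.#
.#
After rotation 3 (CCW):
###
#..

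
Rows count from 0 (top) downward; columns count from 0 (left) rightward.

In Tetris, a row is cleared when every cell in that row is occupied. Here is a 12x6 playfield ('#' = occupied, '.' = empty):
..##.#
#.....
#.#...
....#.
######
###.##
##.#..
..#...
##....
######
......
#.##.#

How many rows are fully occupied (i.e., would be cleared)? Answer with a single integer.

Check each row:
  row 0: 3 empty cells -> not full
  row 1: 5 empty cells -> not full
  row 2: 4 empty cells -> not full
  row 3: 5 empty cells -> not full
  row 4: 0 empty cells -> FULL (clear)
  row 5: 1 empty cell -> not full
  row 6: 3 empty cells -> not full
  row 7: 5 empty cells -> not full
  row 8: 4 empty cells -> not full
  row 9: 0 empty cells -> FULL (clear)
  row 10: 6 empty cells -> not full
  row 11: 2 empty cells -> not full
Total rows cleared: 2

Answer: 2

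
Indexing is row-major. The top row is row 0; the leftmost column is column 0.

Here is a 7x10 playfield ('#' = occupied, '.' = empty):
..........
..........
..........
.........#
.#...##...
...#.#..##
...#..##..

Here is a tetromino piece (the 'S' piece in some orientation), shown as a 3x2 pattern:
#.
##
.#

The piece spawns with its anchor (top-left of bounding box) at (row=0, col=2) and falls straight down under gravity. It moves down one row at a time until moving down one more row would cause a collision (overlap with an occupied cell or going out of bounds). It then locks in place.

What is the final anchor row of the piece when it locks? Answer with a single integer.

Spawn at (row=0, col=2). Try each row:
  row 0: fits
  row 1: fits
  row 2: fits
  row 3: blocked -> lock at row 2

Answer: 2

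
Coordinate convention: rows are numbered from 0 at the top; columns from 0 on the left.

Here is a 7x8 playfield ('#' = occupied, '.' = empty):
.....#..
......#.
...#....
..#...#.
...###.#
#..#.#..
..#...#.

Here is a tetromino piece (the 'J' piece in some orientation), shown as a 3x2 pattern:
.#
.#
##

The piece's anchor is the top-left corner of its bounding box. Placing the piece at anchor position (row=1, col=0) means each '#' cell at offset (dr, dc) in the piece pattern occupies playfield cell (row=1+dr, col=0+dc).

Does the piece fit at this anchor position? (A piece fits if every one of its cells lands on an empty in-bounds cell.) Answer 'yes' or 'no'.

Answer: yes

Derivation:
Check each piece cell at anchor (1, 0):
  offset (0,1) -> (1,1): empty -> OK
  offset (1,1) -> (2,1): empty -> OK
  offset (2,0) -> (3,0): empty -> OK
  offset (2,1) -> (3,1): empty -> OK
All cells valid: yes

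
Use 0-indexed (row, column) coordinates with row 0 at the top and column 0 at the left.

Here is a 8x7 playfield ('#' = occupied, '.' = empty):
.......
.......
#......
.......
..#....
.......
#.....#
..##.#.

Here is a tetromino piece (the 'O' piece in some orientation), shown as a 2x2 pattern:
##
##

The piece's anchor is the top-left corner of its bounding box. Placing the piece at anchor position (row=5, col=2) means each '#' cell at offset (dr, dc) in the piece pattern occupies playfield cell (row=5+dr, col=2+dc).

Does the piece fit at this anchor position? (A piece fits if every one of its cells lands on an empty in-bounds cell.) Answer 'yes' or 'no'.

Answer: yes

Derivation:
Check each piece cell at anchor (5, 2):
  offset (0,0) -> (5,2): empty -> OK
  offset (0,1) -> (5,3): empty -> OK
  offset (1,0) -> (6,2): empty -> OK
  offset (1,1) -> (6,3): empty -> OK
All cells valid: yes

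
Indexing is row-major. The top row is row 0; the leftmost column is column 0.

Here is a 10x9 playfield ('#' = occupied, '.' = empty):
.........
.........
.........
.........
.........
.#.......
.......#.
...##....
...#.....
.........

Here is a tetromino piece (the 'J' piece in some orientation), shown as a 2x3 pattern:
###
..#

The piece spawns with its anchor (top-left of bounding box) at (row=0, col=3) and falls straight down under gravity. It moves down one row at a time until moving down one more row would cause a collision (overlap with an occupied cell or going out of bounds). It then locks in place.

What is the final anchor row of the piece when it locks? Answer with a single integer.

Spawn at (row=0, col=3). Try each row:
  row 0: fits
  row 1: fits
  row 2: fits
  row 3: fits
  row 4: fits
  row 5: fits
  row 6: fits
  row 7: blocked -> lock at row 6

Answer: 6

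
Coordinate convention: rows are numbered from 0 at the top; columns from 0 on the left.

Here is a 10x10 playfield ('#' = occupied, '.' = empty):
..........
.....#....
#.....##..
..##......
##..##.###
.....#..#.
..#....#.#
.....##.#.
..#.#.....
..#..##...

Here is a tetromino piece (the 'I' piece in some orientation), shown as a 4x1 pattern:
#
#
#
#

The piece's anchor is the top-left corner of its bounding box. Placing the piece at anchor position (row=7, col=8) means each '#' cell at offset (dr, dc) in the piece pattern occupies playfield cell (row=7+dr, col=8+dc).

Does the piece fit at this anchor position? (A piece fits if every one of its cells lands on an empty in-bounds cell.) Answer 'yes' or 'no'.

Check each piece cell at anchor (7, 8):
  offset (0,0) -> (7,8): occupied ('#') -> FAIL
  offset (1,0) -> (8,8): empty -> OK
  offset (2,0) -> (9,8): empty -> OK
  offset (3,0) -> (10,8): out of bounds -> FAIL
All cells valid: no

Answer: no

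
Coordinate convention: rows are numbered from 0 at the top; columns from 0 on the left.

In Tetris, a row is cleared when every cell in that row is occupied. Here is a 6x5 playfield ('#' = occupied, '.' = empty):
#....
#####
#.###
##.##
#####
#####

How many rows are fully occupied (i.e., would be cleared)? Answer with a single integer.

Answer: 3

Derivation:
Check each row:
  row 0: 4 empty cells -> not full
  row 1: 0 empty cells -> FULL (clear)
  row 2: 1 empty cell -> not full
  row 3: 1 empty cell -> not full
  row 4: 0 empty cells -> FULL (clear)
  row 5: 0 empty cells -> FULL (clear)
Total rows cleared: 3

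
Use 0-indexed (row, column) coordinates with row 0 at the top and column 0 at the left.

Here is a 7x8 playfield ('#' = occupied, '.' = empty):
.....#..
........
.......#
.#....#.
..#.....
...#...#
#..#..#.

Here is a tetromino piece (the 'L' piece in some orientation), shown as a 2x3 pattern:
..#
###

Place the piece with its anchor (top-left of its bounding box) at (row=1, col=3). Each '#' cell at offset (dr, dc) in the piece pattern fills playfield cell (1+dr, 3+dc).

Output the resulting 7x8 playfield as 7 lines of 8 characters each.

Answer: .....#..
.....#..
...###.#
.#....#.
..#.....
...#...#
#..#..#.

Derivation:
Fill (1+0,3+2) = (1,5)
Fill (1+1,3+0) = (2,3)
Fill (1+1,3+1) = (2,4)
Fill (1+1,3+2) = (2,5)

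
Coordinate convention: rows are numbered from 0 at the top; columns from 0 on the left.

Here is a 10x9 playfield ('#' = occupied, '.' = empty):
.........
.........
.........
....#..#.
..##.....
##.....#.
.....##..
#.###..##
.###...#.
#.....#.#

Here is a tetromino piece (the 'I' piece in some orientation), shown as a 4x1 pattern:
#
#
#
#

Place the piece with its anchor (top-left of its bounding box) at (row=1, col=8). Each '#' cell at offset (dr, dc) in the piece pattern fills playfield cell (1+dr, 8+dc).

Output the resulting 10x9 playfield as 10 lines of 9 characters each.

Answer: .........
........#
........#
....#..##
..##....#
##.....#.
.....##..
#.###..##
.###...#.
#.....#.#

Derivation:
Fill (1+0,8+0) = (1,8)
Fill (1+1,8+0) = (2,8)
Fill (1+2,8+0) = (3,8)
Fill (1+3,8+0) = (4,8)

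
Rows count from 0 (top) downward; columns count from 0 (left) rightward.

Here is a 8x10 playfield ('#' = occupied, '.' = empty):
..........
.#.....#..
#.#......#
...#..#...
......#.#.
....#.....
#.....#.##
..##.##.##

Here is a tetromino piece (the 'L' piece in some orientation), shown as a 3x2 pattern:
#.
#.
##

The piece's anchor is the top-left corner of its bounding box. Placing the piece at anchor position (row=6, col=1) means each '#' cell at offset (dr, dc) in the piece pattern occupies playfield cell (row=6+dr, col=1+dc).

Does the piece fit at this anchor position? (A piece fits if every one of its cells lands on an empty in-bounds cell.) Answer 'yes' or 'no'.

Check each piece cell at anchor (6, 1):
  offset (0,0) -> (6,1): empty -> OK
  offset (1,0) -> (7,1): empty -> OK
  offset (2,0) -> (8,1): out of bounds -> FAIL
  offset (2,1) -> (8,2): out of bounds -> FAIL
All cells valid: no

Answer: no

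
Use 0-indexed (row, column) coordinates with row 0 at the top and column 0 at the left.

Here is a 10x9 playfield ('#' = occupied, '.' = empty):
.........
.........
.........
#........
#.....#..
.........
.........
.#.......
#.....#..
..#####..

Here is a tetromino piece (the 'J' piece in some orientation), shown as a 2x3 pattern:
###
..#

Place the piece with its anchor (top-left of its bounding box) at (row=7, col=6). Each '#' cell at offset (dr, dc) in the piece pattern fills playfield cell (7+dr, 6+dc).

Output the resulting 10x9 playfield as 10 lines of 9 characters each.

Fill (7+0,6+0) = (7,6)
Fill (7+0,6+1) = (7,7)
Fill (7+0,6+2) = (7,8)
Fill (7+1,6+2) = (8,8)

Answer: .........
.........
.........
#........
#.....#..
.........
.........
.#....###
#.....#.#
..#####..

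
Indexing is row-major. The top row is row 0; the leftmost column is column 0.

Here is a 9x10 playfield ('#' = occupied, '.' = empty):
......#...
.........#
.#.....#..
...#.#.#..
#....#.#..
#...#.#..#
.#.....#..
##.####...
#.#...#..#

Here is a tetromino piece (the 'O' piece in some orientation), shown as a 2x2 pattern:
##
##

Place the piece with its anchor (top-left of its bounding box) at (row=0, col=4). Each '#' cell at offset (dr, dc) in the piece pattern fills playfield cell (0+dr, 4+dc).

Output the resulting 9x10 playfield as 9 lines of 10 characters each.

Fill (0+0,4+0) = (0,4)
Fill (0+0,4+1) = (0,5)
Fill (0+1,4+0) = (1,4)
Fill (0+1,4+1) = (1,5)

Answer: ....###...
....##...#
.#.....#..
...#.#.#..
#....#.#..
#...#.#..#
.#.....#..
##.####...
#.#...#..#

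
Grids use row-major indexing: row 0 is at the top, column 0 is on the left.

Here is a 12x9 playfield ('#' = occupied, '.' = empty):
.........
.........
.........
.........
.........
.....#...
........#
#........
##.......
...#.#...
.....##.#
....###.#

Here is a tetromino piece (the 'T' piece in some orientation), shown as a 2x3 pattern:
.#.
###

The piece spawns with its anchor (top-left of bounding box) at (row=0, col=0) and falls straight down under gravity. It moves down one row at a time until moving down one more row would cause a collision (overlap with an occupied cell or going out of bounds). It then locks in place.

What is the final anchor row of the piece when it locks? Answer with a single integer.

Spawn at (row=0, col=0). Try each row:
  row 0: fits
  row 1: fits
  row 2: fits
  row 3: fits
  row 4: fits
  row 5: fits
  row 6: blocked -> lock at row 5

Answer: 5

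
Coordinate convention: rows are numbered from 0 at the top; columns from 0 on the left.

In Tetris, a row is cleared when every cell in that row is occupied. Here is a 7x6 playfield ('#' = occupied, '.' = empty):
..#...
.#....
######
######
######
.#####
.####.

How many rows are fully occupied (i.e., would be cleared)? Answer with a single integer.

Answer: 3

Derivation:
Check each row:
  row 0: 5 empty cells -> not full
  row 1: 5 empty cells -> not full
  row 2: 0 empty cells -> FULL (clear)
  row 3: 0 empty cells -> FULL (clear)
  row 4: 0 empty cells -> FULL (clear)
  row 5: 1 empty cell -> not full
  row 6: 2 empty cells -> not full
Total rows cleared: 3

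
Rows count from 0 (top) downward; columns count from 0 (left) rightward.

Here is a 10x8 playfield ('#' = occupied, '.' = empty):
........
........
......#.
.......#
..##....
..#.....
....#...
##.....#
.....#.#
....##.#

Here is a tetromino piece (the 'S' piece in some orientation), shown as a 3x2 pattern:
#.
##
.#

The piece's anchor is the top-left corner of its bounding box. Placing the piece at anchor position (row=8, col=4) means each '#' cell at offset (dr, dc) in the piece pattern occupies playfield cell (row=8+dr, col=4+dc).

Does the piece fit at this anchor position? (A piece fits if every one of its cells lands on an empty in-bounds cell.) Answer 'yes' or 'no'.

Answer: no

Derivation:
Check each piece cell at anchor (8, 4):
  offset (0,0) -> (8,4): empty -> OK
  offset (1,0) -> (9,4): occupied ('#') -> FAIL
  offset (1,1) -> (9,5): occupied ('#') -> FAIL
  offset (2,1) -> (10,5): out of bounds -> FAIL
All cells valid: no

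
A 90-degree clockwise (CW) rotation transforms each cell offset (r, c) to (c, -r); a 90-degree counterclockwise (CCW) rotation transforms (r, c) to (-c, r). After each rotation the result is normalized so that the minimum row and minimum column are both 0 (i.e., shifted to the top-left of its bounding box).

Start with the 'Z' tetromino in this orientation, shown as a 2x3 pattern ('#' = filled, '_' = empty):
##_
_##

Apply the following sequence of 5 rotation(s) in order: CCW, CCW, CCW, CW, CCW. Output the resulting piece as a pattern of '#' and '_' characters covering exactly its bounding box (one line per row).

Answer: _#
##
#_

Derivation:
Start:
##_
_##
After rotation 1 (CCW):
_#
##
#_
After rotation 2 (CCW):
##_
_##
After rotation 3 (CCW):
_#
##
#_
After rotation 4 (CW):
##_
_##
After rotation 5 (CCW):
_#
##
#_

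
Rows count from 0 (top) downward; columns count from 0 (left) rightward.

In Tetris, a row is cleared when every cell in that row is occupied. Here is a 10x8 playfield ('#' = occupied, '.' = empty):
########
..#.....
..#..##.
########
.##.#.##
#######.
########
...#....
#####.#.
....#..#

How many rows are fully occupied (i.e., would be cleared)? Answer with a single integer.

Check each row:
  row 0: 0 empty cells -> FULL (clear)
  row 1: 7 empty cells -> not full
  row 2: 5 empty cells -> not full
  row 3: 0 empty cells -> FULL (clear)
  row 4: 3 empty cells -> not full
  row 5: 1 empty cell -> not full
  row 6: 0 empty cells -> FULL (clear)
  row 7: 7 empty cells -> not full
  row 8: 2 empty cells -> not full
  row 9: 6 empty cells -> not full
Total rows cleared: 3

Answer: 3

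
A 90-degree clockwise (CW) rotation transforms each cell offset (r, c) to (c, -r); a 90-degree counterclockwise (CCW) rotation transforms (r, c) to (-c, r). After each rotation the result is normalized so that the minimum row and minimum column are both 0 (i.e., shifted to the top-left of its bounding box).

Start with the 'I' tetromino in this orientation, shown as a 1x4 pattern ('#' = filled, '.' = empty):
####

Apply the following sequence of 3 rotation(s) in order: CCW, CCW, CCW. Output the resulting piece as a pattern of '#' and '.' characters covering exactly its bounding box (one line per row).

Answer: #
#
#
#

Derivation:
Start:
####
After rotation 1 (CCW):
#
#
#
#
After rotation 2 (CCW):
####
After rotation 3 (CCW):
#
#
#
#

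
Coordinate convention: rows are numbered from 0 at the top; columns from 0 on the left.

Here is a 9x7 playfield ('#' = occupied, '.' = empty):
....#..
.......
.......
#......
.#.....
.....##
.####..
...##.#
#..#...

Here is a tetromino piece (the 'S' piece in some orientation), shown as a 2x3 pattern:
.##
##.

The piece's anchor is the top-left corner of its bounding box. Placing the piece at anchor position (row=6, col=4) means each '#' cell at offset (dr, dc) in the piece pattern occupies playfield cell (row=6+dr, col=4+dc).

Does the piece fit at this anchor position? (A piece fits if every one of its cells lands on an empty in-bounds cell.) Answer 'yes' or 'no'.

Answer: no

Derivation:
Check each piece cell at anchor (6, 4):
  offset (0,1) -> (6,5): empty -> OK
  offset (0,2) -> (6,6): empty -> OK
  offset (1,0) -> (7,4): occupied ('#') -> FAIL
  offset (1,1) -> (7,5): empty -> OK
All cells valid: no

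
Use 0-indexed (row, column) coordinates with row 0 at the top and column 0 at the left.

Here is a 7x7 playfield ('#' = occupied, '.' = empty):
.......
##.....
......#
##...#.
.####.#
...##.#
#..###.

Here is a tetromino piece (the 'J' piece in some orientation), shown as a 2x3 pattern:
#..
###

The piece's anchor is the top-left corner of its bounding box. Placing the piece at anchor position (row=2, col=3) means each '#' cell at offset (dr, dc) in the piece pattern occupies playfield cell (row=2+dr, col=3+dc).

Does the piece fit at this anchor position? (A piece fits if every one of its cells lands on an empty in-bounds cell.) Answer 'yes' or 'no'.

Check each piece cell at anchor (2, 3):
  offset (0,0) -> (2,3): empty -> OK
  offset (1,0) -> (3,3): empty -> OK
  offset (1,1) -> (3,4): empty -> OK
  offset (1,2) -> (3,5): occupied ('#') -> FAIL
All cells valid: no

Answer: no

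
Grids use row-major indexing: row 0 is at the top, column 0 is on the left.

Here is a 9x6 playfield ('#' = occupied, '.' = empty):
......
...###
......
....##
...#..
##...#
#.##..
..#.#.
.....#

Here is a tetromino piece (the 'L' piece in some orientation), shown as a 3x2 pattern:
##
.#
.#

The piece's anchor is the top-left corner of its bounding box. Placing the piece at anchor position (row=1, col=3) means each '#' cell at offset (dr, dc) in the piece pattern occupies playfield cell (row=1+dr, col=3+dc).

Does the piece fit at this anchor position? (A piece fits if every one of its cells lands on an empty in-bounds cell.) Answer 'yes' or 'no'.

Answer: no

Derivation:
Check each piece cell at anchor (1, 3):
  offset (0,0) -> (1,3): occupied ('#') -> FAIL
  offset (0,1) -> (1,4): occupied ('#') -> FAIL
  offset (1,1) -> (2,4): empty -> OK
  offset (2,1) -> (3,4): occupied ('#') -> FAIL
All cells valid: no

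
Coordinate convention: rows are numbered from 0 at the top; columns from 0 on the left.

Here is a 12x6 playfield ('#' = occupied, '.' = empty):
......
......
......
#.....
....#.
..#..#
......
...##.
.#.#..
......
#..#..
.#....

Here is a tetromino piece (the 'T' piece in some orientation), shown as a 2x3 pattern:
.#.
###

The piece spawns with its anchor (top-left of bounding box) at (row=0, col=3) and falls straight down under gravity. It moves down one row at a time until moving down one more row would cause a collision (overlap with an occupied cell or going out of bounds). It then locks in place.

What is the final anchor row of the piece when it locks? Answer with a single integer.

Answer: 2

Derivation:
Spawn at (row=0, col=3). Try each row:
  row 0: fits
  row 1: fits
  row 2: fits
  row 3: blocked -> lock at row 2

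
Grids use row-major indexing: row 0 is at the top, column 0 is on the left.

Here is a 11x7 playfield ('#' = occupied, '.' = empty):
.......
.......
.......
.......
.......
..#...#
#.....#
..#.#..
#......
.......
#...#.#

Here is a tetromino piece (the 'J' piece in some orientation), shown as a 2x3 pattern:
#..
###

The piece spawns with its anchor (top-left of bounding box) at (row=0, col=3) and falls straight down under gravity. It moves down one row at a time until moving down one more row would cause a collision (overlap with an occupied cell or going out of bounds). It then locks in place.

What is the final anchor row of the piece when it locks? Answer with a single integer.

Spawn at (row=0, col=3). Try each row:
  row 0: fits
  row 1: fits
  row 2: fits
  row 3: fits
  row 4: fits
  row 5: fits
  row 6: blocked -> lock at row 5

Answer: 5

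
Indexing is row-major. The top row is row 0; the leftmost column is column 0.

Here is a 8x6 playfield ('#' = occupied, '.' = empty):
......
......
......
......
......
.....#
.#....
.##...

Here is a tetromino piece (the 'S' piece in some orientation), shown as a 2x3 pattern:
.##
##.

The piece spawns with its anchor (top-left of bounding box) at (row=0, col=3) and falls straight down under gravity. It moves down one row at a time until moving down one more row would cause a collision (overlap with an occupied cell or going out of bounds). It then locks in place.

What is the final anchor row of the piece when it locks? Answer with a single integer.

Spawn at (row=0, col=3). Try each row:
  row 0: fits
  row 1: fits
  row 2: fits
  row 3: fits
  row 4: fits
  row 5: blocked -> lock at row 4

Answer: 4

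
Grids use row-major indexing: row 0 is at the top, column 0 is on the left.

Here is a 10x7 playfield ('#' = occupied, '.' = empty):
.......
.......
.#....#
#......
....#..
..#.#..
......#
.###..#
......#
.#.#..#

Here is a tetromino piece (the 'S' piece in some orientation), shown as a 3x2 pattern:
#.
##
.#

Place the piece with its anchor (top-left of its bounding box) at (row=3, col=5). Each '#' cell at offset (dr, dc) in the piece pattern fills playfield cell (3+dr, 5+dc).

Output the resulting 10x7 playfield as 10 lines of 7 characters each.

Answer: .......
.......
.#....#
#....#.
....###
..#.#.#
......#
.###..#
......#
.#.#..#

Derivation:
Fill (3+0,5+0) = (3,5)
Fill (3+1,5+0) = (4,5)
Fill (3+1,5+1) = (4,6)
Fill (3+2,5+1) = (5,6)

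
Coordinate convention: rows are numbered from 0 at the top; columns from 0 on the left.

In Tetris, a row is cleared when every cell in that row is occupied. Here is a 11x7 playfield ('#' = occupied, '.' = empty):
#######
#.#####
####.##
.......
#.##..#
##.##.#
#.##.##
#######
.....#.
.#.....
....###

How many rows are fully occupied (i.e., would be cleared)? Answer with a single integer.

Answer: 2

Derivation:
Check each row:
  row 0: 0 empty cells -> FULL (clear)
  row 1: 1 empty cell -> not full
  row 2: 1 empty cell -> not full
  row 3: 7 empty cells -> not full
  row 4: 3 empty cells -> not full
  row 5: 2 empty cells -> not full
  row 6: 2 empty cells -> not full
  row 7: 0 empty cells -> FULL (clear)
  row 8: 6 empty cells -> not full
  row 9: 6 empty cells -> not full
  row 10: 4 empty cells -> not full
Total rows cleared: 2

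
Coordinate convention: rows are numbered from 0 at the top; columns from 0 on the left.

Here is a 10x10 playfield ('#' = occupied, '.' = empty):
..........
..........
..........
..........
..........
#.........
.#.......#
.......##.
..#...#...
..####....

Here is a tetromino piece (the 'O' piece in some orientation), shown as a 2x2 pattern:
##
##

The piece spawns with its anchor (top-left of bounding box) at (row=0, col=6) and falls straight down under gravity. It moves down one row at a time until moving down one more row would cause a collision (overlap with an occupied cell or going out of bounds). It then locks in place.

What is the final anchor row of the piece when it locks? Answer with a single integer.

Answer: 5

Derivation:
Spawn at (row=0, col=6). Try each row:
  row 0: fits
  row 1: fits
  row 2: fits
  row 3: fits
  row 4: fits
  row 5: fits
  row 6: blocked -> lock at row 5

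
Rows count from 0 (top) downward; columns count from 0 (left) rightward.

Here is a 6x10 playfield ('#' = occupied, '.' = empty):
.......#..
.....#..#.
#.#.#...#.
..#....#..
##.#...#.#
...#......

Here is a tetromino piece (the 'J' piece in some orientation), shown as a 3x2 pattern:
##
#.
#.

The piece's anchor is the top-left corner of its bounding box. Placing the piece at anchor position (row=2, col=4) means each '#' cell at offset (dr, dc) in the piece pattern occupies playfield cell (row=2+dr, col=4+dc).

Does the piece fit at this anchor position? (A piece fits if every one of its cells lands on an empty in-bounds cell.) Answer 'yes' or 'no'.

Answer: no

Derivation:
Check each piece cell at anchor (2, 4):
  offset (0,0) -> (2,4): occupied ('#') -> FAIL
  offset (0,1) -> (2,5): empty -> OK
  offset (1,0) -> (3,4): empty -> OK
  offset (2,0) -> (4,4): empty -> OK
All cells valid: no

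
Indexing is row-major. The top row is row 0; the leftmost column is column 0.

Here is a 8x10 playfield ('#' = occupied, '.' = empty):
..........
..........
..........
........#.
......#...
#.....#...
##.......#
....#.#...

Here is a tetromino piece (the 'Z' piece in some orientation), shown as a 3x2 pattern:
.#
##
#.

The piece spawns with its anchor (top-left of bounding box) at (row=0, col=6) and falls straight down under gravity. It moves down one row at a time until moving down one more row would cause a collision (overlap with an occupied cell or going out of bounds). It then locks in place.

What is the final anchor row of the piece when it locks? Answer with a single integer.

Spawn at (row=0, col=6). Try each row:
  row 0: fits
  row 1: fits
  row 2: blocked -> lock at row 1

Answer: 1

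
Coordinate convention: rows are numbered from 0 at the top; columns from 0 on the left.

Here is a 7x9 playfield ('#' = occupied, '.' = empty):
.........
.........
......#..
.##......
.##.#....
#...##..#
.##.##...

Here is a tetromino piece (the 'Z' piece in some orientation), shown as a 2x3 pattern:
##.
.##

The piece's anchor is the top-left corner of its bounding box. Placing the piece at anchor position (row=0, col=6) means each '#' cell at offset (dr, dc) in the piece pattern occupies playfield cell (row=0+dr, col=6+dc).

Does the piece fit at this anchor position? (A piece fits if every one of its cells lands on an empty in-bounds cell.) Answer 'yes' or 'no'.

Check each piece cell at anchor (0, 6):
  offset (0,0) -> (0,6): empty -> OK
  offset (0,1) -> (0,7): empty -> OK
  offset (1,1) -> (1,7): empty -> OK
  offset (1,2) -> (1,8): empty -> OK
All cells valid: yes

Answer: yes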